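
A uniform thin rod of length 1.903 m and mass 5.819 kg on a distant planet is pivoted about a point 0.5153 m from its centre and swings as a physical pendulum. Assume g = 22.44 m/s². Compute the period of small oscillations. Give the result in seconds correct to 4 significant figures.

For a physical pendulum T = 2π√(I/(mgd)), with d = 0.51530 m from pivot to centre of mass.
I_cm = mL²/12 = 5.819 × 1.903²/12 = 1.7561 kg·m²; I = I_cm + md² = 1.7561 + 5.819 × 0.51530² = 3.3012 kg·m².
T = 2π√(3.3012/(5.819 × 22.44 × 0.51530)) = 1.392 s.

1.392 s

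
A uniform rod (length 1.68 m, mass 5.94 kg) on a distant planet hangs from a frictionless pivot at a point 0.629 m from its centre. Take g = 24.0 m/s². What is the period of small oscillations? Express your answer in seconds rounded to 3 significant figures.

For a physical pendulum T = 2π√(I/(mgd)), with d = 0.6290 m from pivot to centre of mass.
I_cm = mL²/12 = 5.94 × 1.68²/12 = 1.397 kg·m²; I = I_cm + md² = 1.397 + 5.94 × 0.6290² = 3.747 kg·m².
T = 2π√(3.747/(5.94 × 24.0 × 0.6290)) = 1.28 s.

1.28 s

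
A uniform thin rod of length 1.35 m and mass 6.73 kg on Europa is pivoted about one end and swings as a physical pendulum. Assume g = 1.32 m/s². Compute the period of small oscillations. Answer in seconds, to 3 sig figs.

For a physical pendulum T = 2π√(I/(mgd)), with d = 0.6750 m from pivot to centre of mass.
I_cm = mL²/12 = 6.73 × 1.35²/12 = 1.022 kg·m²; I = I_cm + md² = 1.022 + 6.73 × 0.6750² = 4.088 kg·m².
T = 2π√(4.088/(6.73 × 1.32 × 0.6750)) = 5.19 s.

5.19 s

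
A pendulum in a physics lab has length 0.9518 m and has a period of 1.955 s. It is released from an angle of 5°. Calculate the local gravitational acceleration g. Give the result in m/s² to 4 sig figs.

9.831 m/s²

From T = 2π√(L/g), g = 4π²L/T² = 4π² × 0.9518/1.9550² = 9.831 m/s².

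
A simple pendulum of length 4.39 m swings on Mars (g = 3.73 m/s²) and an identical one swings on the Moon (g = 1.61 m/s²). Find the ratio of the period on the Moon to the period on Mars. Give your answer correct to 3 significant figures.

T ∝ 1/√g, so T₂/T₁ = √(g₁/g₂) = √(3.73/1.61) = 1.52.

1.52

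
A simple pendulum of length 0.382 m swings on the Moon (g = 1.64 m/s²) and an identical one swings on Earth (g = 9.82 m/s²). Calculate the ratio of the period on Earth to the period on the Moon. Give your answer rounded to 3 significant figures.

T ∝ 1/√g, so T₂/T₁ = √(g₁/g₂) = √(1.64/9.82) = 0.409.

0.409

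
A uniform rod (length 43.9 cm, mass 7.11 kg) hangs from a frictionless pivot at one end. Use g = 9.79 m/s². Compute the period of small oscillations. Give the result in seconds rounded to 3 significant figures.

For a physical pendulum T = 2π√(I/(mgd)), with d = 0.2195 m from pivot to centre of mass.
I_cm = mL²/12 = 7.11 × 0.439²/12 = 0.1142 kg·m²; I = I_cm + md² = 0.1142 + 7.11 × 0.2195² = 0.4567 kg·m².
T = 2π√(0.4567/(7.11 × 9.79 × 0.2195)) = 1.09 s.

1.09 s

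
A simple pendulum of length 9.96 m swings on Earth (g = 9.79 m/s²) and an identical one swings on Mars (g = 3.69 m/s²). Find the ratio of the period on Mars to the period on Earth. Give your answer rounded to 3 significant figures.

1.63

T ∝ 1/√g, so T₂/T₁ = √(g₁/g₂) = √(9.79/3.69) = 1.63.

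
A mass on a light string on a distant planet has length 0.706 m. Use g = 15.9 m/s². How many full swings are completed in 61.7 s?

T = 2π√(L/g) = 2π√(0.706/15.9) = 1.324 s.
Number of complete oscillations = ⌊61.7/1.324⌋ = ⌊46.60⌋ = 46.

46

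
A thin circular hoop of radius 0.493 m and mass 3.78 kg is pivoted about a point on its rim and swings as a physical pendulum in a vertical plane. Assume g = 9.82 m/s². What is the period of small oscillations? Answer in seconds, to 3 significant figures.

I_cm = mr² = 0.9187 kg·m². The pivot is at distance d = 0.493 m from the centre of mass.
By the parallel-axis theorem, I = I_cm + md² = 0.9187 + 0.9187 = 1.837 kg·m².
T = 2π√(I/(mgd)) = 2π√(1.837/(3.78 × 9.82 × 0.493)) = 1.99 s.

1.99 s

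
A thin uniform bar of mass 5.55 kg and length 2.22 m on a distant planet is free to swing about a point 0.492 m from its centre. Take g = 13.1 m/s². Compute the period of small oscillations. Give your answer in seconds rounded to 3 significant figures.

For a physical pendulum T = 2π√(I/(mgd)), with d = 0.4920 m from pivot to centre of mass.
I_cm = mL²/12 = 5.55 × 2.22²/12 = 2.279 kg·m²; I = I_cm + md² = 2.279 + 5.55 × 0.4920² = 3.623 kg·m².
T = 2π√(3.623/(5.55 × 13.1 × 0.4920)) = 2.00 s.

2.00 s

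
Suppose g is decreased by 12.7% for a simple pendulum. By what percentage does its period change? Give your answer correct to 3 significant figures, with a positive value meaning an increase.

7.03%

T ∝ 1/√g, so T'/T = 1/√(0.8730) = 1.070.
Percentage change in T = (1.070 − 1) × 100% = 7.03%.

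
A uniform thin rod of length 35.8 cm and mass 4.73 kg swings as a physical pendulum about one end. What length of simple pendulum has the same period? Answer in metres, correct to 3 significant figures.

The equivalent simple-pendulum length is L_eq = I/(md), where I is about the pivot and d = 0.1790 m.
I_cm = (1/12)mL² = 0.05052 kg·m², so I = I_cm + md² = 0.05052 + 0.1516 = 0.2021 kg·m².
L_eq = 0.2021/(4.73 × 0.1790) = 0.239 m.

0.239 m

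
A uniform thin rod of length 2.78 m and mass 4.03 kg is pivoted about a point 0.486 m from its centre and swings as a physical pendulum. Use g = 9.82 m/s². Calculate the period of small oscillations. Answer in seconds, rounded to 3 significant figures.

For a physical pendulum T = 2π√(I/(mgd)), with d = 0.4860 m from pivot to centre of mass.
I_cm = mL²/12 = 4.03 × 2.78²/12 = 2.595 kg·m²; I = I_cm + md² = 2.595 + 4.03 × 0.4860² = 3.547 kg·m².
T = 2π√(3.547/(4.03 × 9.82 × 0.4860)) = 2.70 s.

2.70 s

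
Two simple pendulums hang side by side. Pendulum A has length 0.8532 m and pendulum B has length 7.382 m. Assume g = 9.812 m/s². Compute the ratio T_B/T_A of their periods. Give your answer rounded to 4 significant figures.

T ∝ √L, so T_B/T_A = √(L_B/L_A) = √(7.382/0.8532) = 2.941.

2.941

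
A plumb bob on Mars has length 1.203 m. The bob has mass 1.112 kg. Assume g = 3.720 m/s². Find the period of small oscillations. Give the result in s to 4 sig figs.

T = 2π√(L/g) = 2π√(1.203/3.720) = 2π × 0.56867 = 3.573 s.

3.573 s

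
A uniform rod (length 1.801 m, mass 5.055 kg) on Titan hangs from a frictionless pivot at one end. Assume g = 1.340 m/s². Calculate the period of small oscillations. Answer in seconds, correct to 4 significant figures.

For a physical pendulum T = 2π√(I/(mgd)), with d = 0.90050 m from pivot to centre of mass.
I_cm = mL²/12 = 5.055 × 1.801²/12 = 1.3664 kg·m²; I = I_cm + md² = 1.3664 + 5.055 × 0.90050² = 5.4655 kg·m².
T = 2π√(5.4655/(5.055 × 1.340 × 0.90050)) = 5.948 s.

5.948 s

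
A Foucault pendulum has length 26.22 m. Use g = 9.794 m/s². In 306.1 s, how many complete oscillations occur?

29

T = 2π√(L/g) = 2π√(26.22/9.794) = 10.281 s.
Number of complete oscillations = ⌊306.1/10.281⌋ = ⌊29.775⌋ = 29.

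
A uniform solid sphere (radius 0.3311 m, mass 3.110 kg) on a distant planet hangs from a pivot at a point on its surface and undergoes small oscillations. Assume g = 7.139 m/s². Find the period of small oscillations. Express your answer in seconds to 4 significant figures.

I_cm = (2/5)mr² = 0.13638 kg·m². The pivot is at distance d = 0.3311 m from the centre of mass.
By the parallel-axis theorem, I = I_cm + md² = 0.13638 + 0.34094 = 0.47732 kg·m².
T = 2π√(I/(mgd)) = 2π√(0.47732/(3.110 × 7.139 × 0.3311)) = 1.601 s.

1.601 s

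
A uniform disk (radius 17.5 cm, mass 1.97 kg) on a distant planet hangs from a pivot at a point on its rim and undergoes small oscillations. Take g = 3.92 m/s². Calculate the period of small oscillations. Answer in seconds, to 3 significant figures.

1.63 s

I_cm = ½mr² = 0.03017 kg·m². The pivot is at distance d = 0.175 m from the centre of mass.
By the parallel-axis theorem, I = I_cm + md² = 0.03017 + 0.06033 = 0.09050 kg·m².
T = 2π√(I/(mgd)) = 2π√(0.09050/(1.97 × 3.92 × 0.175)) = 1.63 s.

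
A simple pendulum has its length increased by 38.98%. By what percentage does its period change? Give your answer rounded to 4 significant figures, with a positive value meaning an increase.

17.89%

T ∝ √L, so T'/T = √(1.3898) = 1.1789.
Percentage change in T = (1.1789 − 1) × 100% = 17.89%.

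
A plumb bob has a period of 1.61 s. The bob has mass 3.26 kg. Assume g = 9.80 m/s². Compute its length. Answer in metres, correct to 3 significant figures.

0.643 m

From T = 2π√(L/g), L = gT²/(4π²) = 9.80 × 1.610²/(4π²) = 0.643 m.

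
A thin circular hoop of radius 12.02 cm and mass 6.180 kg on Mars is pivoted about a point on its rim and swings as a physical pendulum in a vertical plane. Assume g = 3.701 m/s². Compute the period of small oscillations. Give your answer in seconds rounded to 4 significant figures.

I_cm = mr² = 0.089289 kg·m². The pivot is at distance d = 0.1202 m from the centre of mass.
By the parallel-axis theorem, I = I_cm + md² = 0.089289 + 0.089289 = 0.17858 kg·m².
T = 2π√(I/(mgd)) = 2π√(0.17858/(6.180 × 3.701 × 0.1202)) = 1.601 s.

1.601 s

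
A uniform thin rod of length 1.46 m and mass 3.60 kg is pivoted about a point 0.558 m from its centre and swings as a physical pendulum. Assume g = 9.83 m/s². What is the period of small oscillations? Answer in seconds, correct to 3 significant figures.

1.88 s

For a physical pendulum T = 2π√(I/(mgd)), with d = 0.5580 m from pivot to centre of mass.
I_cm = mL²/12 = 3.60 × 1.46²/12 = 0.6395 kg·m²; I = I_cm + md² = 0.6395 + 3.60 × 0.5580² = 1.760 kg·m².
T = 2π√(1.760/(3.60 × 9.83 × 0.5580)) = 1.88 s.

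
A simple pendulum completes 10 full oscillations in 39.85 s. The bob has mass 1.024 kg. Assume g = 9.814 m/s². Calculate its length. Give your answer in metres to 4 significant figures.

T = 39.85/10 = 3.9850 s.
From T = 2π√(L/g), L = gT²/(4π²) = 9.814 × 3.9850²/(4π²) = 3.948 m.

3.948 m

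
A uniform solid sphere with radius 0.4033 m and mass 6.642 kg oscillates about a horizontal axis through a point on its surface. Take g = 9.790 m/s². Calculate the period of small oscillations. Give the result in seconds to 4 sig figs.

I_cm = (2/5)mr² = 0.43213 kg·m². The pivot is at distance d = 0.4033 m from the centre of mass.
By the parallel-axis theorem, I = I_cm + md² = 0.43213 + 1.0803 = 1.5125 kg·m².
T = 2π√(I/(mgd)) = 2π√(1.5125/(6.642 × 9.790 × 0.4033)) = 1.509 s.

1.509 s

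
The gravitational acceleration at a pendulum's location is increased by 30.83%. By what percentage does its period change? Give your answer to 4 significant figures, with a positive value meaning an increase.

T ∝ 1/√g, so T'/T = 1/√(1.3083) = 0.87427.
Percentage change in T = (0.87427 − 1) × 100% = -12.57%.

-12.57%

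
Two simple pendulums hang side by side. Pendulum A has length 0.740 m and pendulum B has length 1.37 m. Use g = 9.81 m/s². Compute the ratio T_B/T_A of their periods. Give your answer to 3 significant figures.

T ∝ √L, so T_B/T_A = √(L_B/L_A) = √(1.37/0.740) = 1.36.

1.36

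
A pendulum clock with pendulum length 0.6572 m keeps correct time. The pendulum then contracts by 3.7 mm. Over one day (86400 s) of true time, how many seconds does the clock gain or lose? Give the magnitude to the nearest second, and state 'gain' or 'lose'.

T ∝ √L, so T'/T = √(0.65350/0.6572) = 0.997181.
In 86400 s of true time the clock registers 86400/0.997181 = 86644.2 s, so it gains 244 s.

gain 244 s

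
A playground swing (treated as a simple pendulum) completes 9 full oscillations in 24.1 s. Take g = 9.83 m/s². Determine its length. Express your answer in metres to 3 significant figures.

T = 24.1/9 = 2.678 s.
From T = 2π√(L/g), L = gT²/(4π²) = 9.83 × 2.678²/(4π²) = 1.79 m.

1.79 m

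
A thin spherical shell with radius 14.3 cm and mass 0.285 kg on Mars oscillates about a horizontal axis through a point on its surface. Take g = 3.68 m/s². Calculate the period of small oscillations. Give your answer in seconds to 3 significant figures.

I_cm = (2/3)mr² = 0.003885 kg·m². The pivot is at distance d = 0.143 m from the centre of mass.
By the parallel-axis theorem, I = I_cm + md² = 0.003885 + 0.005828 = 0.009713 kg·m².
T = 2π√(I/(mgd)) = 2π√(0.009713/(0.285 × 3.68 × 0.143)) = 1.60 s.

1.60 s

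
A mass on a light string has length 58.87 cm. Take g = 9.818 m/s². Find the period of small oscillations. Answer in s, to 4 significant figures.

1.539 s

T = 2π√(L/g) = 2π√(0.5887/9.818) = 2π × 0.24487 = 1.539 s.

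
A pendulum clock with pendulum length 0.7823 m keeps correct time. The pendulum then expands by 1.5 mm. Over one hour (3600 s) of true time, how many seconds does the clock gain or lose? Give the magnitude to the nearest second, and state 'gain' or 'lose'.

T ∝ √L, so T'/T = √(0.78380/0.7823) = 1.00096.
In 3600 s of true time the clock registers 3600/1.00096 = 3596.6 s, so it loses 3 s.

lose 3 s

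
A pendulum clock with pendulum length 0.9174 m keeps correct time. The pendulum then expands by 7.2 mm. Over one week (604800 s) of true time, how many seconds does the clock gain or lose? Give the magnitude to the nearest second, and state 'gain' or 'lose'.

T ∝ √L, so T'/T = √(0.92460/0.9174) = 1.00392.
In 604800 s of true time the clock registers 604800/1.00392 = 602440.6 s, so it loses 2359 s.

lose 2359 s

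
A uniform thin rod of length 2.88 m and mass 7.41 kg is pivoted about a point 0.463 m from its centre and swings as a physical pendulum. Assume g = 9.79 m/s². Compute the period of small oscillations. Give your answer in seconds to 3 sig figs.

2.81 s

For a physical pendulum T = 2π√(I/(mgd)), with d = 0.4630 m from pivot to centre of mass.
I_cm = mL²/12 = 7.41 × 2.88²/12 = 5.122 kg·m²; I = I_cm + md² = 5.122 + 7.41 × 0.4630² = 6.710 kg·m².
T = 2π√(6.710/(7.41 × 9.79 × 0.4630)) = 2.81 s.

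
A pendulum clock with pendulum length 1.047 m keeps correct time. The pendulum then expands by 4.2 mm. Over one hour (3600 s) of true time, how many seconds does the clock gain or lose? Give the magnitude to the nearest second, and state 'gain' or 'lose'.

lose 7 s

T ∝ √L, so T'/T = √(1.05120/1.047) = 1.00200.
In 3600 s of true time the clock registers 3600/1.00200 = 3592.8 s, so it loses 7 s.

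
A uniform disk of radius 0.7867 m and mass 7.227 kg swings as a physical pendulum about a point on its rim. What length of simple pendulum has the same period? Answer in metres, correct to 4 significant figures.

The equivalent simple-pendulum length is L_eq = I/(md), where I is about the pivot and d = 0.78670 m.
I_cm = ½mR² = 2.2364 kg·m², so I = I_cm + md² = 2.2364 + 4.4728 = 6.7092 kg·m².
L_eq = 6.7092/(7.227 × 0.78670) = 1.180 m.

1.180 m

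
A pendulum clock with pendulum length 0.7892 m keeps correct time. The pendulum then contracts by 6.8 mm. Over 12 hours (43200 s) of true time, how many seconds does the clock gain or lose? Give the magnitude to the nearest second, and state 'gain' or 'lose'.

T ∝ √L, so T'/T = √(0.78240/0.7892) = 0.995683.
In 43200 s of true time the clock registers 43200/0.995683 = 43387.3 s, so it gains 187 s.

gain 187 s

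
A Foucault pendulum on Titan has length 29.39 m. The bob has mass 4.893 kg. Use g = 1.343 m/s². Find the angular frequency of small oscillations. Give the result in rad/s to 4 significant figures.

ω = √(g/L) = √(1.343/29.39) = 0.2138 rad/s.

0.2138 rad/s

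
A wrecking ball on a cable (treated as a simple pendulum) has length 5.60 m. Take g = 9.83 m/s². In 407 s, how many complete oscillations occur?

85

T = 2π√(L/g) = 2π√(5.60/9.83) = 4.742 s.
Number of complete oscillations = ⌊407/4.742⌋ = ⌊85.82⌋ = 85.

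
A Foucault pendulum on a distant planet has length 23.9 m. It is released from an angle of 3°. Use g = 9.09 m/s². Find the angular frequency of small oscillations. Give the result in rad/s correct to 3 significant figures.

0.617 rad/s

ω = √(g/L) = √(9.09/23.9) = 0.617 rad/s.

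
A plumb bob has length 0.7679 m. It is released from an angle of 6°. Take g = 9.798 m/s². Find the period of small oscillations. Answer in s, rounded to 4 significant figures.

1.759 s

T = 2π√(L/g) = 2π√(0.7679/9.798) = 2π × 0.27995 = 1.759 s.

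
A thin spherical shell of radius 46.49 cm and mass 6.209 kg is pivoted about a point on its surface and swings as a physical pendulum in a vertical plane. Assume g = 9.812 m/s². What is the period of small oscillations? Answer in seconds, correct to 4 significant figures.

1.766 s

I_cm = (2/3)mr² = 0.89464 kg·m². The pivot is at distance d = 0.4649 m from the centre of mass.
By the parallel-axis theorem, I = I_cm + md² = 0.89464 + 1.3420 = 2.2366 kg·m².
T = 2π√(I/(mgd)) = 2π√(2.2366/(6.209 × 9.812 × 0.4649)) = 1.766 s.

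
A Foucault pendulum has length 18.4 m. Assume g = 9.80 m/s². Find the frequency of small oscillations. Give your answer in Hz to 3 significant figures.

T = 2π√(L/g) = 2π√(18.4/9.80) = 8.609 s, so f = 1/T = 0.116 Hz.

0.116 Hz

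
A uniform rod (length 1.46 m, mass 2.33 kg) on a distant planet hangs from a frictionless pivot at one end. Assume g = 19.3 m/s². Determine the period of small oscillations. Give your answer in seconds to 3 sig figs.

1.41 s

For a physical pendulum T = 2π√(I/(mgd)), with d = 0.7300 m from pivot to centre of mass.
I_cm = mL²/12 = 2.33 × 1.46²/12 = 0.4139 kg·m²; I = I_cm + md² = 0.4139 + 2.33 × 0.7300² = 1.656 kg·m².
T = 2π√(1.656/(2.33 × 19.3 × 0.7300)) = 1.41 s.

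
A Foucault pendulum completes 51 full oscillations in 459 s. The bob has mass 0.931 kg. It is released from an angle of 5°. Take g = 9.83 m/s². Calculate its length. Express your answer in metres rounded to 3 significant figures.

20.2 m

T = 459/51 = 9.000 s.
From T = 2π√(L/g), L = gT²/(4π²) = 9.83 × 9.000²/(4π²) = 20.2 m.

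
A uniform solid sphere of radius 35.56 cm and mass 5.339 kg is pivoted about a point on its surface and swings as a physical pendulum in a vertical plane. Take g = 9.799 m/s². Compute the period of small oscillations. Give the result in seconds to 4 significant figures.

1.416 s

I_cm = (2/5)mr² = 0.27005 kg·m². The pivot is at distance d = 0.3556 m from the centre of mass.
By the parallel-axis theorem, I = I_cm + md² = 0.27005 + 0.67512 = 0.94517 kg·m².
T = 2π√(I/(mgd)) = 2π√(0.94517/(5.339 × 9.799 × 0.3556)) = 1.416 s.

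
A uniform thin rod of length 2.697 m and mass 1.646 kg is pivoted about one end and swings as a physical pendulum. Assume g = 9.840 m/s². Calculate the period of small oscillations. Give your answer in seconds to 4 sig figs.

For a physical pendulum T = 2π√(I/(mgd)), with d = 1.3485 m from pivot to centre of mass.
I_cm = mL²/12 = 1.646 × 2.697²/12 = 0.99772 kg·m²; I = I_cm + md² = 0.99772 + 1.646 × 1.3485² = 3.9909 kg·m².
T = 2π√(3.9909/(1.646 × 9.840 × 1.3485)) = 2.686 s.

2.686 s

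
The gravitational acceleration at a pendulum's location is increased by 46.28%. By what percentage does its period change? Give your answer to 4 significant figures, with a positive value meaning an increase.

-17.32%

T ∝ 1/√g, so T'/T = 1/√(1.4628) = 0.82681.
Percentage change in T = (0.82681 − 1) × 100% = -17.32%.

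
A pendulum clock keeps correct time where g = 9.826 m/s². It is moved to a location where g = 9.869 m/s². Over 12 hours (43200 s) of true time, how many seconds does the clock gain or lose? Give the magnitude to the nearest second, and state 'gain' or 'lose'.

The clock's period scales as T ∝ 1/√g, so T'/T = √(9.826/9.869) = 0.997819.
In 43200 s of true time the clock registers 43200/0.997819 = 43294.4 s, so it gains 94 s.

gain 94 s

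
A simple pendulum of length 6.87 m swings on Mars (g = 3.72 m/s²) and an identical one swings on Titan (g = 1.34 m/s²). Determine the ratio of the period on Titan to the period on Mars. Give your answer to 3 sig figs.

1.67

T ∝ 1/√g, so T₂/T₁ = √(g₁/g₂) = √(3.72/1.34) = 1.67.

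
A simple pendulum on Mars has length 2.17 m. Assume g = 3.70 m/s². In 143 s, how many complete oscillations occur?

T = 2π√(L/g) = 2π√(2.17/3.70) = 4.812 s.
Number of complete oscillations = ⌊143/4.812⌋ = ⌊29.72⌋ = 29.

29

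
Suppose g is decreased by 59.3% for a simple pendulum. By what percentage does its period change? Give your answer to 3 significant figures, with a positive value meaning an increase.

56.7%

T ∝ 1/√g, so T'/T = 1/√(0.4070) = 1.567.
Percentage change in T = (1.567 − 1) × 100% = 56.7%.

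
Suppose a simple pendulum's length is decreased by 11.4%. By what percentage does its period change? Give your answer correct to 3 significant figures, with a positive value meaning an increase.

-5.87%

T ∝ √L, so T'/T = √(0.8860) = 0.9413.
Percentage change in T = (0.9413 − 1) × 100% = -5.87%.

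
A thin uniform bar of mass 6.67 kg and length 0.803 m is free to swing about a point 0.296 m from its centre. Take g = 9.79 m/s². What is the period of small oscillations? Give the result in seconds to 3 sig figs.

For a physical pendulum T = 2π√(I/(mgd)), with d = 0.2960 m from pivot to centre of mass.
I_cm = mL²/12 = 6.67 × 0.803²/12 = 0.3584 kg·m²; I = I_cm + md² = 0.3584 + 6.67 × 0.2960² = 0.9428 kg·m².
T = 2π√(0.9428/(6.67 × 9.79 × 0.2960)) = 1.39 s.

1.39 s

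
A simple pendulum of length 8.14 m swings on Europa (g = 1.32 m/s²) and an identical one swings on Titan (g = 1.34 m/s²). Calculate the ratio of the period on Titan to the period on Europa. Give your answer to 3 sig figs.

0.993

T ∝ 1/√g, so T₂/T₁ = √(g₁/g₂) = √(1.32/1.34) = 0.993.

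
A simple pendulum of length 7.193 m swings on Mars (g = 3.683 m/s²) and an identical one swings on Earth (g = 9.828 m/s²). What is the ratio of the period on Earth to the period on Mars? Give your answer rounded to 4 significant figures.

0.6122

T ∝ 1/√g, so T₂/T₁ = √(g₁/g₂) = √(3.683/9.828) = 0.6122.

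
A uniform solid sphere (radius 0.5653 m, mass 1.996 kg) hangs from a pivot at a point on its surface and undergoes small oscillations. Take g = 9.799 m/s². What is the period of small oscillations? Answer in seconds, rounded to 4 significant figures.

1.786 s

I_cm = (2/5)mr² = 0.25514 kg·m². The pivot is at distance d = 0.5653 m from the centre of mass.
By the parallel-axis theorem, I = I_cm + md² = 0.25514 + 0.63785 = 0.89299 kg·m².
T = 2π√(I/(mgd)) = 2π√(0.89299/(1.996 × 9.799 × 0.5653)) = 1.786 s.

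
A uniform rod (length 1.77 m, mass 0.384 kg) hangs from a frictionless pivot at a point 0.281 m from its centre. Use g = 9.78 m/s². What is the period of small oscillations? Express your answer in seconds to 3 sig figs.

2.21 s

For a physical pendulum T = 2π√(I/(mgd)), with d = 0.2810 m from pivot to centre of mass.
I_cm = mL²/12 = 0.384 × 1.77²/12 = 0.1003 kg·m²; I = I_cm + md² = 0.1003 + 0.384 × 0.2810² = 0.1306 kg·m².
T = 2π√(0.1306/(0.384 × 9.78 × 0.2810)) = 2.21 s.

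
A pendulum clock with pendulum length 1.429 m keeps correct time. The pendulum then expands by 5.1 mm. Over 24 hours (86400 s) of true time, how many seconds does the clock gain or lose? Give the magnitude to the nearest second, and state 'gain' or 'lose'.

lose 154 s

T ∝ √L, so T'/T = √(1.43410/1.429) = 1.00178.
In 86400 s of true time the clock registers 86400/1.00178 = 86246.2 s, so it loses 154 s.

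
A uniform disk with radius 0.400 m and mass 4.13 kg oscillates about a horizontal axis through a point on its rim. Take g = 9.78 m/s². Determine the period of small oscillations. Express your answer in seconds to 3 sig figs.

1.56 s

I_cm = ½mr² = 0.3304 kg·m². The pivot is at distance d = 0.400 m from the centre of mass.
By the parallel-axis theorem, I = I_cm + md² = 0.3304 + 0.6608 = 0.9912 kg·m².
T = 2π√(I/(mgd)) = 2π√(0.9912/(4.13 × 9.78 × 0.400)) = 1.56 s.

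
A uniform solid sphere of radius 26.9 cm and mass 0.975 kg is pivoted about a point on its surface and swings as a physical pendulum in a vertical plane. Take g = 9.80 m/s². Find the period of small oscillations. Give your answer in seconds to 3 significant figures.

1.23 s

I_cm = (2/5)mr² = 0.02822 kg·m². The pivot is at distance d = 0.269 m from the centre of mass.
By the parallel-axis theorem, I = I_cm + md² = 0.02822 + 0.07055 = 0.09877 kg·m².
T = 2π√(I/(mgd)) = 2π√(0.09877/(0.975 × 9.80 × 0.269)) = 1.23 s.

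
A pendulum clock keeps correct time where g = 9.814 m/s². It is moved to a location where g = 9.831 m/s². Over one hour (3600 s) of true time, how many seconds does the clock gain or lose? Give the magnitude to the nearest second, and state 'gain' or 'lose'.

gain 3 s

The clock's period scales as T ∝ 1/√g, so T'/T = √(9.814/9.831) = 0.999135.
In 3600 s of true time the clock registers 3600/0.999135 = 3603.1 s, so it gains 3 s.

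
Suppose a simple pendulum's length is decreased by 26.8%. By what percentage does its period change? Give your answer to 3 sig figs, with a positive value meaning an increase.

T ∝ √L, so T'/T = √(0.7320) = 0.8556.
Percentage change in T = (0.8556 − 1) × 100% = -14.4%.

-14.4%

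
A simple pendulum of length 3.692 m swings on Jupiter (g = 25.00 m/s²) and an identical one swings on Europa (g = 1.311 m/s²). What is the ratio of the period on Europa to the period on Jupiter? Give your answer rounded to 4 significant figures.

T ∝ 1/√g, so T₂/T₁ = √(g₁/g₂) = √(25.00/1.311) = 4.367.

4.367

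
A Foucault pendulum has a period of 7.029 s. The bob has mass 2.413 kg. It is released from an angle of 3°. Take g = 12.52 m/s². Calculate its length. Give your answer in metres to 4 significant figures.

15.67 m

From T = 2π√(L/g), L = gT²/(4π²) = 12.52 × 7.0290²/(4π²) = 15.67 m.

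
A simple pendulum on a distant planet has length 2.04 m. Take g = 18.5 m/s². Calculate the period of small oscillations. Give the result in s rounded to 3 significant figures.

T = 2π√(L/g) = 2π√(2.04/18.5) = 2π × 0.3321 = 2.09 s.

2.09 s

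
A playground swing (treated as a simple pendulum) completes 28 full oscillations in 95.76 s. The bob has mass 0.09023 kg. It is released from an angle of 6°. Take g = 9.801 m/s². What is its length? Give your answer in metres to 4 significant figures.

2.904 m

T = 95.76/28 = 3.4200 s.
From T = 2π√(L/g), L = gT²/(4π²) = 9.801 × 3.4200²/(4π²) = 2.904 m.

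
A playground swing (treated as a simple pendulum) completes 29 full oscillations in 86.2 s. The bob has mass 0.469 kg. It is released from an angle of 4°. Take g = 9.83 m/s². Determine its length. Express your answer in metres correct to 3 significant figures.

2.20 m

T = 86.2/29 = 2.972 s.
From T = 2π√(L/g), L = gT²/(4π²) = 9.83 × 2.972²/(4π²) = 2.20 m.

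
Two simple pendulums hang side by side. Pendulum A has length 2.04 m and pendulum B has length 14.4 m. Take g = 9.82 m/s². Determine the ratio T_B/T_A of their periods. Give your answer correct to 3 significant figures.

2.66

T ∝ √L, so T_B/T_A = √(L_B/L_A) = √(14.4/2.04) = 2.66.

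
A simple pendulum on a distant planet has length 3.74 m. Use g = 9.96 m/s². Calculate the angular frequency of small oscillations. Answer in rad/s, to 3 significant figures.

ω = √(g/L) = √(9.96/3.74) = 1.63 rad/s.

1.63 rad/s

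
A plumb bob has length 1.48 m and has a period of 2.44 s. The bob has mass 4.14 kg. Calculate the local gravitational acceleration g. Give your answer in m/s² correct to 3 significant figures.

9.81 m/s²

From T = 2π√(L/g), g = 4π²L/T² = 4π² × 1.48/2.440² = 9.81 m/s².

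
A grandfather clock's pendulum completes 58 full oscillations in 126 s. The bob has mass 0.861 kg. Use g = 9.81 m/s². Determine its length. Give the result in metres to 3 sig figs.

1.17 m

T = 126/58 = 2.172 s.
From T = 2π√(L/g), L = gT²/(4π²) = 9.81 × 2.172²/(4π²) = 1.17 m.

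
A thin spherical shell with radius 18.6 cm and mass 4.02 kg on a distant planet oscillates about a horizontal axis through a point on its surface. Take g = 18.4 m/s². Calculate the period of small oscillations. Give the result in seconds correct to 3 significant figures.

0.816 s

I_cm = (2/3)mr² = 0.09272 kg·m². The pivot is at distance d = 0.186 m from the centre of mass.
By the parallel-axis theorem, I = I_cm + md² = 0.09272 + 0.1391 = 0.2318 kg·m².
T = 2π√(I/(mgd)) = 2π√(0.2318/(4.02 × 18.4 × 0.186)) = 0.816 s.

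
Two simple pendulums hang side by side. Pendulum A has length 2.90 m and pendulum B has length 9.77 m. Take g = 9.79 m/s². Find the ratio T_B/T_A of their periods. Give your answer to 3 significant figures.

T ∝ √L, so T_B/T_A = √(L_B/L_A) = √(9.77/2.90) = 1.84.

1.84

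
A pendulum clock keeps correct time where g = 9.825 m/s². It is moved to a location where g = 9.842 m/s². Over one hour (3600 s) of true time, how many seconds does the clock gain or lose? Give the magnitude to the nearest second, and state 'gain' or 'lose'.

The clock's period scales as T ∝ 1/√g, so T'/T = √(9.825/9.842) = 0.999136.
In 3600 s of true time the clock registers 3600/0.999136 = 3603.1 s, so it gains 3 s.

gain 3 s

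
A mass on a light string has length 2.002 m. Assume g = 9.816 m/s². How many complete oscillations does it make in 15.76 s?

T = 2π√(L/g) = 2π√(2.002/9.816) = 2.8376 s.
Number of complete oscillations = ⌊15.76/2.8376⌋ = ⌊5.5541⌋ = 5.

5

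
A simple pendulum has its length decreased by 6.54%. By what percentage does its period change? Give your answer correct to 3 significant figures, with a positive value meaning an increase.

T ∝ √L, so T'/T = √(0.9346) = 0.9667.
Percentage change in T = (0.9667 − 1) × 100% = -3.33%.

-3.33%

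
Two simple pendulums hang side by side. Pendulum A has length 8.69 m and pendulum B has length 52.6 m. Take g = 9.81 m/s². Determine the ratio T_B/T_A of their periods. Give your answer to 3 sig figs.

2.46

T ∝ √L, so T_B/T_A = √(L_B/L_A) = √(52.6/8.69) = 2.46.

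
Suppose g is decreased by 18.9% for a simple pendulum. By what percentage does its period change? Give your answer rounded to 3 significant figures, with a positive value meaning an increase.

11.0%

T ∝ 1/√g, so T'/T = 1/√(0.8110) = 1.110.
Percentage change in T = (1.110 − 1) × 100% = 11.0%.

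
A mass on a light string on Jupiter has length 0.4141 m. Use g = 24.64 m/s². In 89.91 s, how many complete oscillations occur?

T = 2π√(L/g) = 2π√(0.4141/24.64) = 0.81454 s.
Number of complete oscillations = ⌊89.91/0.81454⌋ = ⌊110.38⌋ = 110.

110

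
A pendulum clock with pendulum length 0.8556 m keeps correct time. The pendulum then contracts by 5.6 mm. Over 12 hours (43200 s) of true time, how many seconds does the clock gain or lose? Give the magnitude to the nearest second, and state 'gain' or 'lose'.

gain 142 s

T ∝ √L, so T'/T = √(0.85000/0.8556) = 0.996722.
In 43200 s of true time the clock registers 43200/0.996722 = 43342.1 s, so it gains 142 s.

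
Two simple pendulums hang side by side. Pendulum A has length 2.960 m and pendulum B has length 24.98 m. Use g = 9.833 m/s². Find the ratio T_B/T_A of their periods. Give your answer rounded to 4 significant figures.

2.905

T ∝ √L, so T_B/T_A = √(L_B/L_A) = √(24.98/2.960) = 2.905.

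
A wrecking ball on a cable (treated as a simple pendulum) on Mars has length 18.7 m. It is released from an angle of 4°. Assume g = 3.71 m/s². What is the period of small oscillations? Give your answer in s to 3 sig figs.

14.1 s

T = 2π√(L/g) = 2π√(18.7/3.71) = 2π × 2.245 = 14.1 s.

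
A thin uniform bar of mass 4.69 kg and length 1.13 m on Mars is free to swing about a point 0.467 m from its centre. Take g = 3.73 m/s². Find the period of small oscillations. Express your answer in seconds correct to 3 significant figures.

For a physical pendulum T = 2π√(I/(mgd)), with d = 0.4670 m from pivot to centre of mass.
I_cm = mL²/12 = 4.69 × 1.13²/12 = 0.4991 kg·m²; I = I_cm + md² = 0.4991 + 4.69 × 0.4670² = 1.522 kg·m².
T = 2π√(1.522/(4.69 × 3.73 × 0.4670)) = 2.71 s.

2.71 s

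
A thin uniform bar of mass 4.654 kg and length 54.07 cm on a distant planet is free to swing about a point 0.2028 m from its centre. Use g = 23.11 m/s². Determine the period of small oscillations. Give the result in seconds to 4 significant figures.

For a physical pendulum T = 2π√(I/(mgd)), with d = 0.20280 m from pivot to centre of mass.
I_cm = mL²/12 = 4.654 × 0.5407²/12 = 0.11339 kg·m²; I = I_cm + md² = 0.11339 + 4.654 × 0.20280² = 0.30479 kg·m².
T = 2π√(0.30479/(4.654 × 23.11 × 0.20280)) = 0.7427 s.

0.7427 s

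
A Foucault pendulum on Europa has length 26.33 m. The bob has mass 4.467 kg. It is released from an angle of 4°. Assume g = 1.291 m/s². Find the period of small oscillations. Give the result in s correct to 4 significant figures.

28.38 s

T = 2π√(L/g) = 2π√(26.33/1.291) = 2π × 4.5161 = 28.38 s.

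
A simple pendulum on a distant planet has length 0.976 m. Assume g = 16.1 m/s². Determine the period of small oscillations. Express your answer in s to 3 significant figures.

1.55 s

T = 2π√(L/g) = 2π√(0.976/16.1) = 2π × 0.2462 = 1.55 s.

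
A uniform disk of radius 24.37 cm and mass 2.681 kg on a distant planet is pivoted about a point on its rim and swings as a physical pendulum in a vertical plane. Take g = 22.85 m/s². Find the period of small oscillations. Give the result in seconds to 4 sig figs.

0.7947 s

I_cm = ½mr² = 0.079612 kg·m². The pivot is at distance d = 0.2437 m from the centre of mass.
By the parallel-axis theorem, I = I_cm + md² = 0.079612 + 0.15922 = 0.23884 kg·m².
T = 2π√(I/(mgd)) = 2π√(0.23884/(2.681 × 22.85 × 0.2437)) = 0.7947 s.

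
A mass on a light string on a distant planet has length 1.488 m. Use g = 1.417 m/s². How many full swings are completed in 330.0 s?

T = 2π√(L/g) = 2π√(1.488/1.417) = 6.4387 s.
Number of complete oscillations = ⌊330.0/6.4387⌋ = ⌊51.253⌋ = 51.

51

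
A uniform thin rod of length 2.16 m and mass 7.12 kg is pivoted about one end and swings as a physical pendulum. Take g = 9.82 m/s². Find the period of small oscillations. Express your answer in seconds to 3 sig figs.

2.41 s

For a physical pendulum T = 2π√(I/(mgd)), with d = 1.080 m from pivot to centre of mass.
I_cm = mL²/12 = 7.12 × 2.16²/12 = 2.768 kg·m²; I = I_cm + md² = 2.768 + 7.12 × 1.080² = 11.07 kg·m².
T = 2π√(11.07/(7.12 × 9.82 × 1.080)) = 2.41 s.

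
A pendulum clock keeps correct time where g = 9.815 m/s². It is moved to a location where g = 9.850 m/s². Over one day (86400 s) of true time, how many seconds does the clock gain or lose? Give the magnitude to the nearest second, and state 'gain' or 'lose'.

The clock's period scales as T ∝ 1/√g, so T'/T = √(9.815/9.850) = 0.998222.
In 86400 s of true time the clock registers 86400/0.998222 = 86553.9 s, so it gains 154 s.

gain 154 s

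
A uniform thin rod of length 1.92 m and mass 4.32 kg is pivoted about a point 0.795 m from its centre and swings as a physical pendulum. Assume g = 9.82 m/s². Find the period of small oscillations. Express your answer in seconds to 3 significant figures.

For a physical pendulum T = 2π√(I/(mgd)), with d = 0.7950 m from pivot to centre of mass.
I_cm = mL²/12 = 4.32 × 1.92²/12 = 1.327 kg·m²; I = I_cm + md² = 1.327 + 4.32 × 0.7950² = 4.057 kg·m².
T = 2π√(4.057/(4.32 × 9.82 × 0.7950)) = 2.18 s.

2.18 s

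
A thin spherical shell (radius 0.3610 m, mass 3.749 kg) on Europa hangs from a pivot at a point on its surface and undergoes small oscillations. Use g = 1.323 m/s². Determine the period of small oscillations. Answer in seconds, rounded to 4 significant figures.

I_cm = (2/3)mr² = 0.32572 kg·m². The pivot is at distance d = 0.3610 m from the centre of mass.
By the parallel-axis theorem, I = I_cm + md² = 0.32572 + 0.48857 = 0.81429 kg·m².
T = 2π√(I/(mgd)) = 2π√(0.81429/(3.749 × 1.323 × 0.3610)) = 4.237 s.

4.237 s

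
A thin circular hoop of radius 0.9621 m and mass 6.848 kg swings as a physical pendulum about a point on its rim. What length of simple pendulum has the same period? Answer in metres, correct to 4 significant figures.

1.924 m

The equivalent simple-pendulum length is L_eq = I/(md), where I is about the pivot and d = 0.96210 m.
I_cm = mR² = 6.3388 kg·m², so I = I_cm + md² = 6.3388 + 6.3388 = 12.678 kg·m².
L_eq = 12.678/(6.848 × 0.96210) = 1.924 m.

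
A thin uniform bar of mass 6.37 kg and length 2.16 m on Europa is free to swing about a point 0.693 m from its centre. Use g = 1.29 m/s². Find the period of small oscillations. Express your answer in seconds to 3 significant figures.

6.19 s

For a physical pendulum T = 2π√(I/(mgd)), with d = 0.6930 m from pivot to centre of mass.
I_cm = mL²/12 = 6.37 × 2.16²/12 = 2.477 kg·m²; I = I_cm + md² = 2.477 + 6.37 × 0.6930² = 5.536 kg·m².
T = 2π√(5.536/(6.37 × 1.29 × 0.6930)) = 6.19 s.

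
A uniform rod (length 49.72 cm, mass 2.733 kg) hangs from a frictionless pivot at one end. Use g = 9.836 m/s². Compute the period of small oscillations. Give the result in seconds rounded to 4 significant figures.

1.153 s

For a physical pendulum T = 2π√(I/(mgd)), with d = 0.24860 m from pivot to centre of mass.
I_cm = mL²/12 = 2.733 × 0.4972²/12 = 0.056302 kg·m²; I = I_cm + md² = 0.056302 + 2.733 × 0.24860² = 0.22521 kg·m².
T = 2π√(0.22521/(2.733 × 9.836 × 0.24860)) = 1.153 s.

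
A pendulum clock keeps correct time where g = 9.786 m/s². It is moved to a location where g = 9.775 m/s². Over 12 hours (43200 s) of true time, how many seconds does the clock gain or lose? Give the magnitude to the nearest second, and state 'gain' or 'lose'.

The clock's period scales as T ∝ 1/√g, so T'/T = √(9.786/9.775) = 1.00056.
In 43200 s of true time the clock registers 43200/1.00056 = 43175.7 s, so it loses 24 s.

lose 24 s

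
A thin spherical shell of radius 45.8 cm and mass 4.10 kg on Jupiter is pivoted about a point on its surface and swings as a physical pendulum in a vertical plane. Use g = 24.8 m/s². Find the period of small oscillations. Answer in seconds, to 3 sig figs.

1.10 s

I_cm = (2/3)mr² = 0.5734 kg·m². The pivot is at distance d = 0.458 m from the centre of mass.
By the parallel-axis theorem, I = I_cm + md² = 0.5734 + 0.8600 = 1.433 kg·m².
T = 2π√(I/(mgd)) = 2π√(1.433/(4.10 × 24.8 × 0.458)) = 1.10 s.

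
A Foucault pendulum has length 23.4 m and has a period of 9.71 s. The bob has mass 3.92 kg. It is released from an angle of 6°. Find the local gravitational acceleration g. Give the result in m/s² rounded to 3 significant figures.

9.80 m/s²

From T = 2π√(L/g), g = 4π²L/T² = 4π² × 23.4/9.710² = 9.80 m/s².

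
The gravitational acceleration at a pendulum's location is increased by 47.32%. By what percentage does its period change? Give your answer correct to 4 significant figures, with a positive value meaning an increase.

T ∝ 1/√g, so T'/T = 1/√(1.4732) = 0.82389.
Percentage change in T = (0.82389 − 1) × 100% = -17.61%.

-17.61%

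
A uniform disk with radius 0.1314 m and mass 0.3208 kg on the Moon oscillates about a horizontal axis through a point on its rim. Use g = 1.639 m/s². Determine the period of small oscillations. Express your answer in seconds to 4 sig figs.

I_cm = ½mr² = 0.0027695 kg·m². The pivot is at distance d = 0.1314 m from the centre of mass.
By the parallel-axis theorem, I = I_cm + md² = 0.0027695 + 0.0055389 = 0.0083084 kg·m².
T = 2π√(I/(mgd)) = 2π√(0.0083084/(0.3208 × 1.639 × 0.1314)) = 2.179 s.

2.179 s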